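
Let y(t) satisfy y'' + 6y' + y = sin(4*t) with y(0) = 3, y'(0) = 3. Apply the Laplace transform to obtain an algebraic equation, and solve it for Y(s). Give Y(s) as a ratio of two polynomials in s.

Y(s) = (3*s^3 + 21*s^2 + 48*s + 340)/(s^4 + 6*s^3 + 17*s^2 + 96*s + 16)

Take the Laplace transform of both sides.
With L{y''} = s^2 Y - s·y(0) - y'(0) and L{y'} = sY - y(0), with y(0) = 3, y'(0) = 3: the LHS transforms to (s^2 + 6*s + 1)Y - (3*s + 21).
The right side is L{sin(4*t)} = 4/(s^2 + 16).
So (s^2 + 6*s + 1)Y = 4/(s^2 + 16) + (3*s + 21).
Divide through and combine into a single rational function.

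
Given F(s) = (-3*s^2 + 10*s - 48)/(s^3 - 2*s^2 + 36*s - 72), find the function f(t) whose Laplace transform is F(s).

f(t) = -exp(2*t) + sin(6*t) - 2*cos(6*t)

Factor the denominator: s^3 - 2*s^2 + 36*s - 72 = (s - 2)*(s^2 + 36).
Partial fraction decomposition gives [-1/(s - 2)] + [-2*s/(s^2 + 36)] + [6/(s^2 + 36)].
Invert each term: -1/(s - 2) ↔ -e^(2t); -2·s/(s^2 + 36) ↔ -2cos(6t); 1·6/(s^2 + 36) ↔ sin(6t).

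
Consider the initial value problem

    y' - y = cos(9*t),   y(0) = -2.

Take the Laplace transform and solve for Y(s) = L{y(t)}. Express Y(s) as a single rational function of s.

Laplace-transform each side.
Using L{y'} = sY - y(0) = sY - (-2), the left side becomes (s - 1)Y - (-2).
The right side is L{cos(9*t)} = s/(s^2 + 81).
So (s - 1)Y = s/(s^2 + 81) + (-2).
Solve for Y(s) and write it as one ratio of polynomials.

Y(s) = (-2*s^2 + s - 162)/(s^3 - s^2 + 81*s - 81)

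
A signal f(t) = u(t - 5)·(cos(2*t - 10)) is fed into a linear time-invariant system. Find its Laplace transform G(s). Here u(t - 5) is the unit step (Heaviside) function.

By the second shifting theorem, L{u(t - c)·g(t - c)} = e^(-cs)·H(s) with c = 5 and H(s) = L{g(t)}.
L{cos(2t)} = s/(s^2 + 4).

G(s) = s*exp(-5*s)/(s^2 + 4)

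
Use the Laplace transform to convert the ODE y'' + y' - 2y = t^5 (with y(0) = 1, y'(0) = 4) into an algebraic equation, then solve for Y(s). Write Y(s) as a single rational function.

Transform both sides with L{·}.
With L{y''} = s^2 Y - s·y(0) - y'(0) and L{y'} = sY - y(0), with y(0) = 1, y'(0) = 4: the LHS transforms to (s^2 + s - 2)Y - (s + 5).
The right side is L{t^5} = 120/s^6.
So (s^2 + s - 2)Y = 120/s^6 + (s + 5).
Divide through and combine into a single rational function.

Y(s) = (s^7 + 5*s^6 + 120)/(s^8 + s^7 - 2*s^6)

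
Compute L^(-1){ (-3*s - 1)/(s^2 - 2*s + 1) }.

Factor the denominator: s^2 - 2*s + 1 = (s - 1)^2.
Partial fraction decomposition gives [-3/(s - 1)] + [-4/(s - 1)^2].
Invert each term: -3/(s - 1) ↔ -3e^(t); -4/(s - 1)^2 ↔ -4t·e^(t).

-4*t*exp(t) - 3*exp(t)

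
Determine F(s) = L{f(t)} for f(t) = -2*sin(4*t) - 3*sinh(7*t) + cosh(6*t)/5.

F(s) = s/(5*(s^2 - 36)) - 8/(s^2 + 16) - 21/(s^2 - 49)

The transform is linear, so treat each term independently.
(-2)·[L{sin(4t)} = 4/(s^2 + 16)]; (-3)·[L{sinh(7t)} = 7/(s^2 - 49)]; (1/5)·[L{cosh(6t)} = s/(s^2 - 36)].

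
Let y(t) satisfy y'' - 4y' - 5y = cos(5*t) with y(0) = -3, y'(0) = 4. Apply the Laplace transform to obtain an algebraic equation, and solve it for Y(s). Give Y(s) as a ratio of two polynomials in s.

Y(s) = (-3*s^3 + 16*s^2 - 74*s + 400)/(s^4 - 4*s^3 + 20*s^2 - 100*s - 125)

Apply the Laplace transform to the equation.
Using L{y''} = s^2 Y - s·y(0) - y'(0) and L{y'} = sY - y(0), with y(0) = -3, y'(0) = 4, the left side becomes (s^2 - 4*s - 5)Y - (-3*s + 16).
The right side is L{cos(5*t)} = s/(s^2 + 25).
So (s^2 - 4*s - 5)Y = s/(s^2 + 25) + (-3*s + 16).
Isolate Y and clear denominators.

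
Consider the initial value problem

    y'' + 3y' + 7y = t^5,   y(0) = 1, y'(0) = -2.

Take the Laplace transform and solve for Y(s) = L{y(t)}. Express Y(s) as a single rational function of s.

Y(s) = (s^7 + s^6 + 120)/(s^8 + 3*s^7 + 7*s^6)

Transform both sides with L{·}.
With L{y''} = s^2 Y - s·y(0) - y'(0) and L{y'} = sY - y(0), with y(0) = 1, y'(0) = -2: the LHS transforms to (s^2 + 3*s + 7)Y - (s + 1).
The right side is L{t^5} = 120/s^6.
So (s^2 + 3*s + 7)Y = 120/s^6 + (s + 1).
Divide through and combine into a single rational function.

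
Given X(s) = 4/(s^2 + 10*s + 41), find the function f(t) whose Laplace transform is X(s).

Rewrite the denominator: s^2 + 10*s + 41 = (s + 5)^2 + 16.
The form in (s + 5) signals a first-shifting-theorem factor e^(-5t).
Since L{sin(4t)} = 4/(s^2 + 16), the inverse is e^(-5*t)*sin(4*t).

f(t) = exp(-5*t)*sin(4*t)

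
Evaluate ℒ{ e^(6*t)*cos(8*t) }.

L{cos(8t)} = s/(s^2 + 64).
By the first shifting theorem, multiplying by e^(6t) replaces s with s - 6.

(s - 6)/((s - 6)^2 + 64)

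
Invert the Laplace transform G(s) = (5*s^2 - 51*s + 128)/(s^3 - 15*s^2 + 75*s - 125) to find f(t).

Factor the denominator: s^3 - 15*s^2 + 75*s - 125 = (s - 5)^3.
Partial fraction decomposition gives [5/(s - 5)] + [-1/(s - 5)^2] + [-2/(s - 5)^3].
Invert each term: 5/(s - 5) ↔ 5e^(5t); -1/(s - 5)^2 ↔ -t·e^(5t); -2/(s - 5)^3 ↔ (-1)t^2·e^(5t).

f(t) = -t^2*exp(5*t) - t*exp(5*t) + 5*exp(5*t)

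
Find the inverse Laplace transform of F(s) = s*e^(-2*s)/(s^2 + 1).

Heaviside(t - 2)*(cos(t - 2))

The factor e^(-2s) signals a time shift by c = 2 (second shifting theorem).
L{cos(t)} = s/(s^2 + 1), so L^-1{s/(s^2 + 1)} = cos(t).
Hence the inverse is u(t - 2) times that function evaluated at t - 2.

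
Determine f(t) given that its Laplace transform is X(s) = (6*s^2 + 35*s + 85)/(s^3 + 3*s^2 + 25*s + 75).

f(t) = 4*sin(5*t) + 5*cos(5*t) + exp(-3*t)

Factor the denominator: s^3 + 3*s^2 + 25*s + 75 = (s + 3)*(s^2 + 25).
Partial fraction decomposition gives [1/(s + 3)] + [5*s/(s^2 + 25)] + [20/(s^2 + 25)].
Invert each term: 1/(s + 3) ↔ e^(-3t); 5·s/(s^2 + 25) ↔ 5cos(5t); 4·5/(s^2 + 25) ↔ 4sin(5t).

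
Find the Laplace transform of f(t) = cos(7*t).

s/(s^2 + 49)

L{cos(7t)} = s/(s^2 + 49).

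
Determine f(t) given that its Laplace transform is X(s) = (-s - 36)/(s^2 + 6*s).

Factor the denominator: s^2 + 6*s = s*(s + 6).
Partial fraction decomposition gives [-6/s] + [5/(s + 6)].
Invert each term: -6/(s - 0) ↔ -6e^(0t); 5/(s + 6) ↔ 5e^(-6t).

f(t) = -6 + 5*exp(-6*t)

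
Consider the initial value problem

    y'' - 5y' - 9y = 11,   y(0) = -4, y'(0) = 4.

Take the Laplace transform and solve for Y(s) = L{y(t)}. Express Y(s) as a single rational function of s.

Transform both sides with L{·}.
The derivative rules (L{y''} = s^2 Y - s·y(0) - y'(0) and L{y'} = sY - y(0), with y(0) = -4, y'(0) = 4) turn the left side into (s^2 - 5*s - 9)Y - (-4*s + 24).
The right side is L{11} = 11/s.
So (s^2 - 5*s - 9)Y = 11/s + (-4*s + 24).
Divide through and combine into a single rational function.

Y(s) = (-4*s^2 + 24*s + 11)/(s^3 - 5*s^2 - 9*s)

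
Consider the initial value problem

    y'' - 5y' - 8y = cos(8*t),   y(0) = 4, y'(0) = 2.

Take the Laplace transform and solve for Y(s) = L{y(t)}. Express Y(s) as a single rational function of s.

Laplace-transform each side.
Using L{y''} = s^2 Y - s·y(0) - y'(0) and L{y'} = sY - y(0), with y(0) = 4, y'(0) = 2, the left side becomes (s^2 - 5*s - 8)Y - (4*s - 18).
The right side is L{cos(8*t)} = s/(s^2 + 64).
So (s^2 - 5*s - 8)Y = s/(s^2 + 64) + (4*s - 18).
Divide through and combine into a single rational function.

Y(s) = (4*s^3 - 18*s^2 + 257*s - 1152)/(s^4 - 5*s^3 + 56*s^2 - 320*s - 512)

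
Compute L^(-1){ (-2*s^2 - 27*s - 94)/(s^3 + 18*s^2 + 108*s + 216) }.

Factor the denominator: s^3 + 18*s^2 + 108*s + 216 = (s + 6)^3.
Partial fraction decomposition gives [-2/(s + 6)] + [-3/(s + 6)^2] + [-4/(s + 6)^3].
Invert each term: -2/(s + 6) ↔ -2e^(-6t); -3/(s + 6)^2 ↔ -3t·e^(-6t); -4/(s + 6)^3 ↔ (-2)t^2·e^(-6t).

-2*t^2*exp(-6*t) - 3*t*exp(-6*t) - 2*exp(-6*t)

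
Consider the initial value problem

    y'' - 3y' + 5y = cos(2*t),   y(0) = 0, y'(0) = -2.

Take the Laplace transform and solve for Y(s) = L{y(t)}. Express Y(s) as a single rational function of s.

Y(s) = (-2*s^2 + s - 8)/(s^4 - 3*s^3 + 9*s^2 - 12*s + 20)

Laplace-transform each side.
Using L{y''} = s^2 Y - s·y(0) - y'(0) and L{y'} = sY - y(0), with y(0) = 0, y'(0) = -2, the left side becomes (s^2 - 3*s + 5)Y - (-2).
The right side is L{cos(2*t)} = s/(s^2 + 4).
So (s^2 - 3*s + 5)Y = s/(s^2 + 4) + (-2).
Solve for Y(s) and write it as one ratio of polynomials.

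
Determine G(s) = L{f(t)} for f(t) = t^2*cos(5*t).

L{cos(5t)} = s/(s^2 + 25).
Then apply L{t^2·g(t)} = (-1)^2 d^2/ds^2[H(s)] with H(s) = s/(s^2 + 25):
differentiating 2 times and applying the sign gives 2*s*(s^2 - 75)/(s^2 + 25)^3.

G(s) = 2*s*(s^2 - 75)/(s^2 + 25)^3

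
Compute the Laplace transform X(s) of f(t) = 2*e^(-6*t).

L{2} = 2/s.
By the first shifting theorem, multiplying by e^(-6t) replaces s with s + 6.

X(s) = 2/(s + 6)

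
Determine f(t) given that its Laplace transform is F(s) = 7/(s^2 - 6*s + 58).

f(t) = exp(3*t)*sin(7*t)

Rewrite the denominator: s^2 - 6*s + 58 = (s - 3)^2 + 49.
The form in (s - 3) signals a first-shifting-theorem factor e^(3t).
Since L{sin(7t)} = 7/(s^2 + 49), the inverse is exp(3*t)*sin(7*t).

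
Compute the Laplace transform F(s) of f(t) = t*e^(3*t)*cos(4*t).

L{cos(4t)} = s/(s^2 + 16).
Multiplying by e^(3t) shifts s → s - 3, so L{e^(3*t)*cos(4*t)} = (s - 3)/((s - 3)^2 + 16).
Then apply L{t·g(t)} = -d/ds[G(s)] with G(s) = (s - 3)/((s - 3)^2 + 16):
differentiating 1 time and applying the sign gives (s - 7)*(s + 1)/(s^2 - 6*s + 25)^2.

F(s) = (s - 7)*(s + 1)/(s^2 - 6*s + 25)^2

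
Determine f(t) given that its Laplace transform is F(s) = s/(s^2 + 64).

Since L{cos(8t)} = s/(s^2 + 64), the inverse is cos(8*t).

f(t) = cos(8*t)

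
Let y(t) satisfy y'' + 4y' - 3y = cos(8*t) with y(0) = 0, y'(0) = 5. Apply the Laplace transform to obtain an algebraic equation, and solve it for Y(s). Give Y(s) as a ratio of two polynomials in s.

Take the Laplace transform of both sides.
Using L{y''} = s^2 Y - s·y(0) - y'(0) and L{y'} = sY - y(0), with y(0) = 0, y'(0) = 5, the left side becomes (s^2 + 4*s - 3)Y - (5).
The right side is L{cos(8*t)} = s/(s^2 + 64).
So (s^2 + 4*s - 3)Y = s/(s^2 + 64) + (5).
Isolate Y and clear denominators.

Y(s) = (5*s^2 + s + 320)/(s^4 + 4*s^3 + 61*s^2 + 256*s - 192)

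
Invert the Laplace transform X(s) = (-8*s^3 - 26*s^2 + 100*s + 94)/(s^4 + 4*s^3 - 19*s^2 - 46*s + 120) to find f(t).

f(t) = -exp(3*t) - 3*exp(2*t) - 5*exp(-4*t) + exp(-5*t)

Factor the denominator: s^4 + 4*s^3 - 19*s^2 - 46*s + 120 = (s - 3)*(s - 2)*(s + 4)*(s + 5).
Partial fraction decomposition gives [-1/(s - 3)] + [-5/(s + 4)] + [-3/(s - 2)] + [1/(s + 5)].
Invert each term: -1/(s - 3) ↔ -e^(3t); -5/(s + 4) ↔ -5e^(-4t); -3/(s - 2) ↔ -3e^(2t); 1/(s + 5) ↔ e^(-5t).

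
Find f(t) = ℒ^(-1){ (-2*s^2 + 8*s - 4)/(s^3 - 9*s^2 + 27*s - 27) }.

f(t) = t^2*exp(3*t) - 4*t*exp(3*t) - 2*exp(3*t)

Factor the denominator: s^3 - 9*s^2 + 27*s - 27 = (s - 3)^3.
Partial fraction decomposition gives [-2/(s - 3)] + [-4/(s - 3)^2] + [2/(s - 3)^3].
Invert each term: -2/(s - 3) ↔ -2e^(3t); -4/(s - 3)^2 ↔ -4t·e^(3t); 2/(s - 3)^3 ↔ (1)t^2·e^(3t).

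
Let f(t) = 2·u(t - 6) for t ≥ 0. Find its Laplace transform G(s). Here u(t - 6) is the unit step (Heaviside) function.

By the second shifting theorem, L{u(t - c)·g(t - c)} = e^(-cs)·H(s) with c = 6 and H(s) = L{g(t)}.
L{2} = 2/s.

G(s) = 2*exp(-6*s)/s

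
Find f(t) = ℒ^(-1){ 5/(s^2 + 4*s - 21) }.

Rewrite the denominator: s^2 + 4*s - 21 = (s + 2)^2 - 25.
The form in (s + 2) signals a first-shifting-theorem factor e^(-2t).
Since L{sinh(5t)} = 5/(s^2 - 25), the inverse is exp(-2*t)*sinh(5*t).

f(t) = exp(-2*t)*sinh(5*t)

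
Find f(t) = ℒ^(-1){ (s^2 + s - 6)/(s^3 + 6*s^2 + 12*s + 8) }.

Factor the denominator: s^3 + 6*s^2 + 12*s + 8 = (s + 2)^3.
Partial fraction decomposition gives [1/(s + 2)] + [-3/(s + 2)^2] + [-4/(s + 2)^3].
Invert each term: 1/(s + 2) ↔ e^(-2t); -3/(s + 2)^2 ↔ -3t·e^(-2t); -4/(s + 2)^3 ↔ (-2)t^2·e^(-2t).

f(t) = -2*t^2*exp(-2*t) - 3*t*exp(-2*t) + exp(-2*t)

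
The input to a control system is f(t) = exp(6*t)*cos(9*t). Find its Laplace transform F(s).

L{cos(9t)} = s/(s^2 + 81).
By the first shifting theorem, multiplying by e^(6t) replaces s with s - 6.

F(s) = (s - 6)/((s - 6)^2 + 81)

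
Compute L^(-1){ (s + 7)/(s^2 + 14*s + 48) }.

exp(-7*t)*cosh(t)

Rewrite the denominator: s^2 + 14*s + 48 = (s + 7)^2 - 1.
The form in (s + 7) signals a first-shifting-theorem factor e^(-7t).
Since L{cosh(t)} = s/(s^2 - 1), the inverse is e^(-7*t)*cosh(t).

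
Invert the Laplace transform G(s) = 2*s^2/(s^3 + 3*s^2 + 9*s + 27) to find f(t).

Factor the denominator: s^3 + 3*s^2 + 9*s + 27 = (s + 3)*(s^2 + 9).
Partial fraction decomposition gives [1/(s + 3)] + [s/(s^2 + 9)] + [-3/(s^2 + 9)].
Invert each term: 1/(s + 3) ↔ e^(-3t); 1·s/(s^2 + 9) ↔ cos(3t); -1·3/(s^2 + 9) ↔ -sin(3t).

f(t) = -sin(3*t) + cos(3*t) + exp(-3*t)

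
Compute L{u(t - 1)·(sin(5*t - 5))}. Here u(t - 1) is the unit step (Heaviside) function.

By the second shifting theorem, L{u(t - c)·g(t - c)} = e^(-cs)·G(s) with c = 1 and G(s) = L{g(t)}.
L{sin(5t)} = 5/(s^2 + 25).

5*exp(-s)/(s^2 + 25)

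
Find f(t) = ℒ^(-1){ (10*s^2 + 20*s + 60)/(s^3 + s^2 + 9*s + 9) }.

Factor the denominator: s^3 + s^2 + 9*s + 9 = (s + 1)*(s^2 + 9).
Partial fraction decomposition gives [5/(s + 1)] + [5*s/(s^2 + 9)] + [15/(s^2 + 9)].
Invert each term: 5/(s + 1) ↔ 5e^(-t); 5·s/(s^2 + 9) ↔ 5cos(3t); 5·3/(s^2 + 9) ↔ 5sin(3t).

f(t) = 5*sin(3*t) + 5*cos(3*t) + 5*exp(-t)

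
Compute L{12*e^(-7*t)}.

12/(s + 7)

L{12} = 12/s.
By the first shifting theorem, multiplying by e^(-7t) replaces s with s + 7.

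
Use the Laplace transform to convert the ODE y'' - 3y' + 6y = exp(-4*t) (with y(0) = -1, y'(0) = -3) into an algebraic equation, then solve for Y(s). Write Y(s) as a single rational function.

Y(s) = (-s^2 - 4*s + 1)/(s^3 + s^2 - 6*s + 24)

Take the Laplace transform of both sides.
Using L{y''} = s^2 Y - s·y(0) - y'(0) and L{y'} = sY - y(0), with y(0) = -1, y'(0) = -3, the left side becomes (s^2 - 3*s + 6)Y - (-s).
The right side is L{exp(-4*t)} = 1/(s + 4).
So (s^2 - 3*s + 6)Y = 1/(s + 4) + (-s).
Divide through and combine into a single rational function.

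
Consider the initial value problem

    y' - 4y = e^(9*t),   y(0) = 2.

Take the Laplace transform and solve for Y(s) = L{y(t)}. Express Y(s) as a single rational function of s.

Y(s) = (2*s - 17)/(s^2 - 13*s + 36)

Laplace-transform each side.
With L{y'} = sY - y(0) = sY - 2: the LHS transforms to (s - 4)Y - (2).
The right side is L{e^(9*t)} = 1/(s - 9).
So (s - 4)Y = 1/(s - 9) + (2).
Solve for Y(s) and write it as one ratio of polynomials.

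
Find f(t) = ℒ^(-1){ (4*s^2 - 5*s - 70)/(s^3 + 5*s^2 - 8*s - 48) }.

Factor the denominator: s^3 + 5*s^2 - 8*s - 48 = (s - 3)*(s + 4)^2.
Partial fraction decomposition gives [5/(s + 4)] + [-2/(s + 4)^2] + [-1/(s - 3)].
Invert each term: 5/(s + 4) ↔ 5e^(-4t); -2/(s + 4)^2 ↔ -2t·e^(-4t); -1/(s - 3) ↔ -e^(3t).

f(t) = -2*t*exp(-4*t) - exp(3*t) + 5*exp(-4*t)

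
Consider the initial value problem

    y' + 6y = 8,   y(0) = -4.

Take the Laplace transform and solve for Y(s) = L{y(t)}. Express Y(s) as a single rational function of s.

Y(s) = (-4*s + 8)/(s^2 + 6*s)

Apply the Laplace transform to the equation.
The derivative rules (L{y'} = sY - y(0) = sY - (-4)) turn the left side into (s + 6)Y - (-4).
The right side is L{8} = 8/s.
So (s + 6)Y = 8/s + (-4).
Divide through and combine into a single rational function.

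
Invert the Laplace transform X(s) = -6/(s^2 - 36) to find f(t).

Since L{sinh(6t)} = 6/(s^2 - 36), the inverse is sinh(6*t), scaled by -1.

f(t) = -sinh(6*t)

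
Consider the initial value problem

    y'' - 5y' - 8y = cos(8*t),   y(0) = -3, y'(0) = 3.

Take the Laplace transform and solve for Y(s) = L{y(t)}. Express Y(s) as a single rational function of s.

Laplace-transform each side.
With L{y''} = s^2 Y - s·y(0) - y'(0) and L{y'} = sY - y(0), with y(0) = -3, y'(0) = 3: the LHS transforms to (s^2 - 5*s - 8)Y - (-3*s + 18).
The right side is L{cos(8*t)} = s/(s^2 + 64).
So (s^2 - 5*s - 8)Y = s/(s^2 + 64) + (-3*s + 18).
Divide through and combine into a single rational function.

Y(s) = (-3*s^3 + 18*s^2 - 191*s + 1152)/(s^4 - 5*s^3 + 56*s^2 - 320*s - 512)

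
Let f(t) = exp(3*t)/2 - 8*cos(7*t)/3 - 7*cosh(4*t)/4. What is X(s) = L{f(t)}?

Apply the Laplace transform termwise.
(-8/3)·[L{cos(7t)} = s/(s^2 + 49)]; (-7/4)·[L{cosh(4t)} = s/(s^2 - 16)]; (1/2)·[L{e^(3t)} = 1/(s - 3)].

X(s) = -8*s/(3*(s^2 + 49)) - 7*s/(4*(s^2 - 16)) + 1/(2*(s - 3))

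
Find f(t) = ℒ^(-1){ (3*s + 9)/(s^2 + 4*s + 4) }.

f(t) = 3*t*exp(-2*t) + 3*exp(-2*t)

Factor the denominator: s^2 + 4*s + 4 = (s + 2)^2.
Partial fraction decomposition gives [3/(s + 2)] + [3/(s + 2)^2].
Invert each term: 3/(s + 2) ↔ 3e^(-2t); 3/(s + 2)^2 ↔ 3t·e^(-2t).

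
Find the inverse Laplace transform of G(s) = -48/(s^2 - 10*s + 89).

-6*exp(5*t)*sin(8*t)

Rewrite the denominator: s^2 - 10*s + 89 = (s - 5)^2 + 64.
The form in (s - 5) signals a first-shifting-theorem factor e^(5t).
Since L{sin(8t)} = 8/(s^2 + 64), the inverse is exp(5*t)*sin(8*t), scaled by -6.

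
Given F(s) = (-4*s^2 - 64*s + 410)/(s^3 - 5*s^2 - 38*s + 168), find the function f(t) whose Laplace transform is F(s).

Factor the denominator: s^3 - 5*s^2 - 38*s + 168 = (s - 7)*(s - 4)*(s + 6).
Partial fraction decomposition gives [-3/(s - 4)] + [-6/(s - 7)] + [5/(s + 6)].
Invert each term: -3/(s - 4) ↔ -3e^(4t); -6/(s - 7) ↔ -6e^(7t); 5/(s + 6) ↔ 5e^(-6t).

f(t) = -6*exp(7*t) - 3*exp(4*t) + 5*exp(-6*t)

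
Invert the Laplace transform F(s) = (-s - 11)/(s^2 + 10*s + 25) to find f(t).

Factor the denominator: s^2 + 10*s + 25 = (s + 5)^2.
Partial fraction decomposition gives [-1/(s + 5)] + [-6/(s + 5)^2].
Invert each term: -1/(s + 5) ↔ -e^(-5t); -6/(s + 5)^2 ↔ -6t·e^(-5t).

f(t) = -6*t*exp(-5*t) - exp(-5*t)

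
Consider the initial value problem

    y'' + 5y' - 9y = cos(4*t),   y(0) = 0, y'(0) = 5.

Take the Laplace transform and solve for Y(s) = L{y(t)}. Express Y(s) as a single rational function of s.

Laplace-transform each side.
The derivative rules (L{y''} = s^2 Y - s·y(0) - y'(0) and L{y'} = sY - y(0), with y(0) = 0, y'(0) = 5) turn the left side into (s^2 + 5*s - 9)Y - (5).
The right side is L{cos(4*t)} = s/(s^2 + 16).
So (s^2 + 5*s - 9)Y = s/(s^2 + 16) + (5).
Divide through and combine into a single rational function.

Y(s) = (5*s^2 + s + 80)/(s^4 + 5*s^3 + 7*s^2 + 80*s - 144)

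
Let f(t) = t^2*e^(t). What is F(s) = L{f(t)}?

F(s) = 2/(s - 1)^3

L{e^(t)} = 1/(s - 1).
Then apply L{t^2·g(t)} = (-1)^2 d^2/ds^2[G(s)] with G(s) = 1/(s - 1):
differentiating 2 times and applying the sign gives 2/(s - 1)^3.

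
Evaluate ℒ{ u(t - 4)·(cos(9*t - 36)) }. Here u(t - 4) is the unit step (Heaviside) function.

s*exp(-4*s)/(s^2 + 81)

By the second shifting theorem, L{u(t - c)·g(t - c)} = e^(-cs)·G(s) with c = 4 and G(s) = L{g(t)}.
L{cos(9t)} = s/(s^2 + 81).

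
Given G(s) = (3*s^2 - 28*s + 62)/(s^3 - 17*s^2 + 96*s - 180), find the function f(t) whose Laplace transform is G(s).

f(t) = 2*t*exp(6*t) + 6*exp(6*t) - 3*exp(5*t)

Factor the denominator: s^3 - 17*s^2 + 96*s - 180 = (s - 6)^2*(s - 5).
Partial fraction decomposition gives [6/(s - 6)] + [2/(s - 6)^2] + [-3/(s - 5)].
Invert each term: 6/(s - 6) ↔ 6e^(6t); 2/(s - 6)^2 ↔ 2t·e^(6t); -3/(s - 5) ↔ -3e^(5t).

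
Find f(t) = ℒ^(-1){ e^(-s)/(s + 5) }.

f(t) = Heaviside(t - 1)*(exp(-5*t + 5))

The factor e^(-s) signals a time shift by c = 1 (second shifting theorem).
L{e^(-5t)} = 1/(s + 5), so L^-1{1/(s + 5)} = e^(-5*t).
Hence the inverse is u(t - 1) times that function evaluated at t - 1.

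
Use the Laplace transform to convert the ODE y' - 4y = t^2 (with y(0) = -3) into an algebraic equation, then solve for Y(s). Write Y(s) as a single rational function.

Laplace-transform each side.
Using L{y'} = sY - y(0) = sY - (-3), the left side becomes (s - 4)Y - (-3).
The right side is L{t^2} = 2/s^3.
So (s - 4)Y = 2/s^3 + (-3).
Solve for Y(s) and write it as one ratio of polynomials.

Y(s) = (-3*s^3 + 2)/(s^4 - 4*s^3)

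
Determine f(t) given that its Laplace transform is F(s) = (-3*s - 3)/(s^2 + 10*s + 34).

f(t) = 4*exp(-5*t)*sin(3*t) - 3*exp(-5*t)*cos(3*t)

Complete the square in the denominator: s^2 + 10*s + 34 = (s + 5)^2 + 3^2.
Split the numerator to match: -3*s - 3 = -3·(s + 5) + 4·3.
Invert each term: -3·(s + 5)/((s + 5)^2 + 9) ↔ -3e^(-5t)cos(3t); 4·3/((s + 5)^2 + 9) ↔ 4e^(-5t)sin(3t).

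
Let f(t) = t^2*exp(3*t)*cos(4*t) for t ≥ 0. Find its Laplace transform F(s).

L{cos(4t)} = s/(s^2 + 16).
Multiplying by e^(3t) shifts s → s - 3, so L{exp(3*t)*cos(4*t)} = (s - 3)/((s - 3)^2 + 16).
Then apply L{t^2·g(t)} = (-1)^2 d^2/ds^2[G(s)] with G(s) = (s - 3)/((s - 3)^2 + 16):
differentiating 2 times and applying the sign gives 2*(s - 3)*(s^2 - 6*s - 39)/(s^2 - 6*s + 25)^3.

F(s) = 2*(s - 3)*(s^2 - 6*s - 39)/(s^2 - 6*s + 25)^3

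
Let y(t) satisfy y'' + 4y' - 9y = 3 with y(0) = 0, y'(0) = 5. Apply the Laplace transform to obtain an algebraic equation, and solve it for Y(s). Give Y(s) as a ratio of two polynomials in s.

Y(s) = (5*s + 3)/(s^3 + 4*s^2 - 9*s)

Transform both sides with L{·}.
With L{y''} = s^2 Y - s·y(0) - y'(0) and L{y'} = sY - y(0), with y(0) = 0, y'(0) = 5: the LHS transforms to (s^2 + 4*s - 9)Y - (5).
The right side is L{3} = 3/s.
So (s^2 + 4*s - 9)Y = 3/s + (5).
Solve for Y(s) and write it as one ratio of polynomials.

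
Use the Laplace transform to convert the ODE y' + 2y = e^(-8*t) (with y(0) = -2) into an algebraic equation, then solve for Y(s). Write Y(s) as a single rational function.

Laplace-transform each side.
The derivative rules (L{y'} = sY - y(0) = sY - (-2)) turn the left side into (s + 2)Y - (-2).
The right side is L{e^(-8*t)} = 1/(s + 8).
So (s + 2)Y = 1/(s + 8) + (-2).
Solve for Y(s) and write it as one ratio of polynomials.

Y(s) = (-2*s - 15)/(s^2 + 10*s + 16)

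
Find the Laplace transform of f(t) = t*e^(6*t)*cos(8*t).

(s - 14)*(s + 2)/(s^2 - 12*s + 100)^2

L{cos(8t)} = s/(s^2 + 64).
Multiplying by e^(6t) shifts s → s - 6, so L{e^(6*t)*cos(8*t)} = (s - 6)/((s - 6)^2 + 64).
Then apply L{t·g(t)} = -d/ds[G(s)] with G(s) = (s - 6)/((s - 6)^2 + 64):
differentiating 1 time and applying the sign gives (s - 14)*(s + 2)/(s^2 - 12*s + 100)^2.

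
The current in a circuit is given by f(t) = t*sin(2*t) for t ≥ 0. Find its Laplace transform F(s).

F(s) = 4*s/(s^2 + 4)^2

L{sin(2t)} = 2/(s^2 + 4).
Then apply L{t·g(t)} = -d/ds[G(s)] with G(s) = 2/(s^2 + 4):
differentiating 1 time and applying the sign gives 4*s/(s^2 + 4)^2.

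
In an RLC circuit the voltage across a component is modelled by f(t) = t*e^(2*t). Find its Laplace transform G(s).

L{e^(2t)} = 1/(s - 2).
Then apply L{t·g(t)} = -d/ds[H(s)] with H(s) = 1/(s - 2):
differentiating 1 time and applying the sign gives (s - 2)^(-2).

G(s) = (s - 2)^(-2)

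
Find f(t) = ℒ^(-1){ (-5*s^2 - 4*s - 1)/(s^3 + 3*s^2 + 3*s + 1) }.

Factor the denominator: s^3 + 3*s^2 + 3*s + 1 = (s + 1)^3.
Partial fraction decomposition gives [-5/(s + 1)] + [6/(s + 1)^2] + [-2/(s + 1)^3].
Invert each term: -5/(s + 1) ↔ -5e^(-t); 6/(s + 1)^2 ↔ 6t·e^(-t); -2/(s + 1)^3 ↔ (-1)t^2·e^(-t).

f(t) = -t^2*exp(-t) + 6*t*exp(-t) - 5*exp(-t)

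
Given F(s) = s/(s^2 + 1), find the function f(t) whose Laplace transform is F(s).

Since L{cos(t)} = s/(s^2 + 1), the inverse is cos(t).

f(t) = cos(t)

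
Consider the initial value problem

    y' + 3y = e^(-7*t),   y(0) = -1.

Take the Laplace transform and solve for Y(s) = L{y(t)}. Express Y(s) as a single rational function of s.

Laplace-transform each side.
The derivative rules (L{y'} = sY - y(0) = sY - (-1)) turn the left side into (s + 3)Y - (-1).
The right side is L{e^(-7*t)} = 1/(s + 7).
So (s + 3)Y = 1/(s + 7) + (-1).
Divide through and combine into a single rational function.

Y(s) = (-s - 6)/(s^2 + 10*s + 21)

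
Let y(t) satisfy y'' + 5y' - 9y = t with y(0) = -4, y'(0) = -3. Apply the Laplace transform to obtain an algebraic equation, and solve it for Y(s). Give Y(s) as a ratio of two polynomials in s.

Y(s) = (-4*s^3 - 23*s^2 + 1)/(s^4 + 5*s^3 - 9*s^2)

Take the Laplace transform of both sides.
The derivative rules (L{y''} = s^2 Y - s·y(0) - y'(0) and L{y'} = sY - y(0), with y(0) = -4, y'(0) = -3) turn the left side into (s^2 + 5*s - 9)Y - (-4*s - 23).
The right side is L{t} = s^(-2).
So (s^2 + 5*s - 9)Y = s^(-2) + (-4*s - 23).
Divide through and combine into a single rational function.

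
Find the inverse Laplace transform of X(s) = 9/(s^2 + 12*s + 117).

Rewrite the denominator: s^2 + 12*s + 117 = (s + 6)^2 + 81.
The form in (s + 6) signals a first-shifting-theorem factor e^(-6t).
Since L{sin(9t)} = 9/(s^2 + 81), the inverse is e^(-6*t)*sin(9*t).

exp(-6*t)*sin(9*t)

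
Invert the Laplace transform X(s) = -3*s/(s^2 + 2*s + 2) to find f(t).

Complete the square in the denominator: s^2 + 2*s + 2 = (s + 1)^2 + 1^2.
Split the numerator to match: -3*s = -3·(s + 1) + 3·1.
Invert each term: -3·(s + 1)/((s + 1)^2 + 1) ↔ -3e^(-t)cos(t); 3·1/((s + 1)^2 + 1) ↔ 3e^(-t)sin(t).

f(t) = 3*exp(-t)*sin(t) - 3*exp(-t)*cos(t)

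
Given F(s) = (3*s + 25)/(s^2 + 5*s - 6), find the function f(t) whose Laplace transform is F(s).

Factor the denominator: s^2 + 5*s - 6 = (s - 1)*(s + 6).
Partial fraction decomposition gives [4/(s - 1)] + [-1/(s + 6)].
Invert each term: 4/(s - 1) ↔ 4e^(t); -1/(s + 6) ↔ -e^(-6t).

f(t) = 4*exp(t) - exp(-6*t)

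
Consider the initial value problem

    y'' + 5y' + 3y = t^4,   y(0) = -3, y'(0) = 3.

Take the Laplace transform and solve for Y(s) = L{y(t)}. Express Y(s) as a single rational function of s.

Y(s) = (-3*s^6 - 12*s^5 + 24)/(s^7 + 5*s^6 + 3*s^5)

Transform both sides with L{·}.
With L{y''} = s^2 Y - s·y(0) - y'(0) and L{y'} = sY - y(0), with y(0) = -3, y'(0) = 3: the LHS transforms to (s^2 + 5*s + 3)Y - (-3*s - 12).
The right side is L{t^4} = 24/s^5.
So (s^2 + 5*s + 3)Y = 24/s^5 + (-3*s - 12).
Divide through and combine into a single rational function.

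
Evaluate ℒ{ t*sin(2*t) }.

4*s/(s^2 + 4)^2

L{sin(2t)} = 2/(s^2 + 4).
Then apply L{t·g(t)} = -d/ds[G(s)] with G(s) = 2/(s^2 + 4):
differentiating 1 time and applying the sign gives 4*s/(s^2 + 4)^2.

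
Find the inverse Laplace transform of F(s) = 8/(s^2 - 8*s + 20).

Rewrite the denominator: s^2 - 8*s + 20 = (s - 4)^2 + 4.
The form in (s - 4) signals a first-shifting-theorem factor e^(4t).
Since L{sin(2t)} = 2/(s^2 + 4), the inverse is e^(4*t)*sin(2*t), scaled by 4.

4*exp(4*t)*sin(2*t)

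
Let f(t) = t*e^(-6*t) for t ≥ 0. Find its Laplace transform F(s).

L{e^(-6t)} = 1/(s + 6).
Then apply L{t·g(t)} = -d/ds[G(s)] with G(s) = 1/(s + 6):
differentiating 1 time and applying the sign gives (s + 6)^(-2).

F(s) = (s + 6)^(-2)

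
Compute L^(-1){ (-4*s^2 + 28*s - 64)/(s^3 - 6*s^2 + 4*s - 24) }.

-exp(6*t) + 5*sin(2*t) - 3*cos(2*t)

Factor the denominator: s^3 - 6*s^2 + 4*s - 24 = (s - 6)*(s^2 + 4).
Partial fraction decomposition gives [-1/(s - 6)] + [-3*s/(s^2 + 4)] + [10/(s^2 + 4)].
Invert each term: -1/(s - 6) ↔ -e^(6t); -3·s/(s^2 + 4) ↔ -3cos(2t); 5·2/(s^2 + 4) ↔ 5sin(2t).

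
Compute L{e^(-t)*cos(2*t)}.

(s + 1)/((s + 1)^2 + 4)

L{cos(2t)} = s/(s^2 + 4).
By the first shifting theorem, multiplying by e^(-t) replaces s with s + 1.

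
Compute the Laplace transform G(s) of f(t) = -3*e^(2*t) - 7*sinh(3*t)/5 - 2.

G(s) = -21/(5*(s^2 - 9)) - 3/(s - 2) - 2/s

By linearity of the Laplace transform, transform each term separately.
L{-2} = -2/s; (-3)·[L{e^(2t)} = 1/(s - 2)]; (-7/5)·[L{sinh(3t)} = 3/(s^2 - 9)].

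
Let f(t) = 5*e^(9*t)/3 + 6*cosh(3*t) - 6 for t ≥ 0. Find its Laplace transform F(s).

F(s) = 6*s/(s^2 - 9) + 5/(3*(s - 9)) - 6/s

By linearity of the Laplace transform, transform each term separately.
L{-6} = -6/s; (5/3)·[L{e^(9t)} = 1/(s - 9)]; (6)·[L{cosh(3t)} = s/(s^2 - 9)].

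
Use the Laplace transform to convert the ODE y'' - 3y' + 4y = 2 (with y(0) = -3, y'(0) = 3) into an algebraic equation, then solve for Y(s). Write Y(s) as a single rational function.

Y(s) = (-3*s^2 + 12*s + 2)/(s^3 - 3*s^2 + 4*s)

Apply the Laplace transform to the equation.
The derivative rules (L{y''} = s^2 Y - s·y(0) - y'(0) and L{y'} = sY - y(0), with y(0) = -3, y'(0) = 3) turn the left side into (s^2 - 3*s + 4)Y - (-3*s + 12).
The right side is L{2} = 2/s.
So (s^2 - 3*s + 4)Y = 2/s + (-3*s + 12).
Divide through and combine into a single rational function.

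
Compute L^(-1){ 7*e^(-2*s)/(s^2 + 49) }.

The factor e^(-2s) signals a time shift by c = 2 (second shifting theorem).
L{sin(7t)} = 7/(s^2 + 49), so L^-1{7/(s^2 + 49)} = sin(7*t).
Hence the inverse is u(t - 2) times that function evaluated at t - 2.

Heaviside(t - 2)*(sin(7*t - 14))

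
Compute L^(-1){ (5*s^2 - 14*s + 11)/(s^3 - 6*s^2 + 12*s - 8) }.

Factor the denominator: s^3 - 6*s^2 + 12*s - 8 = (s - 2)^3.
Partial fraction decomposition gives [5/(s - 2)] + [6/(s - 2)^2] + [3/(s - 2)^3].
Invert each term: 5/(s - 2) ↔ 5e^(2t); 6/(s - 2)^2 ↔ 6t·e^(2t); 3/(s - 2)^3 ↔ (3/2)t^2·e^(2t).

3*t^2*exp(2*t)/2 + 6*t*exp(2*t) + 5*exp(2*t)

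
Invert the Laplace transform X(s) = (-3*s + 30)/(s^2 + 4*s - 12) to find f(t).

f(t) = 3*exp(2*t) - 6*exp(-6*t)

Factor the denominator: s^2 + 4*s - 12 = (s - 2)*(s + 6).
Partial fraction decomposition gives [-6/(s + 6)] + [3/(s - 2)].
Invert each term: -6/(s + 6) ↔ -6e^(-6t); 3/(s - 2) ↔ 3e^(2t).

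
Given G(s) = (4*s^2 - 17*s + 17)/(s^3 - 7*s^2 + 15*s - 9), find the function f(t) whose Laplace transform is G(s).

Factor the denominator: s^3 - 7*s^2 + 15*s - 9 = (s - 3)^2*(s - 1).
Partial fraction decomposition gives [3/(s - 3)] + [(s - 3)^(-2)] + [1/(s - 1)].
Invert each term: 3/(s - 3) ↔ 3e^(3t); 1/(s - 3)^2 ↔ t·e^(3t); 1/(s - 1) ↔ e^(t).

f(t) = t*exp(3*t) + 3*exp(3*t) + exp(t)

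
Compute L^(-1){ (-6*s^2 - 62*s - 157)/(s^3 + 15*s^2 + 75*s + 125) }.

Factor the denominator: s^3 + 15*s^2 + 75*s + 125 = (s + 5)^3.
Partial fraction decomposition gives [-6/(s + 5)] + [-2/(s + 5)^2] + [3/(s + 5)^3].
Invert each term: -6/(s + 5) ↔ -6e^(-5t); -2/(s + 5)^2 ↔ -2t·e^(-5t); 3/(s + 5)^3 ↔ (3/2)t^2·e^(-5t).

3*t^2*exp(-5*t)/2 - 2*t*exp(-5*t) - 6*exp(-5*t)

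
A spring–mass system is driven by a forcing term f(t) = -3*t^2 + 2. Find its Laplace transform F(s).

F(s) = 2/s - 6/s^3

By linearity of the Laplace transform, transform each term separately.
(-3)·[L{t^2} = 2!/s^3 = 2/s^3]; L{2} = 2/s.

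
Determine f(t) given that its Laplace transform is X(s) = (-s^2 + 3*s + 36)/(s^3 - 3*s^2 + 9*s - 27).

f(t) = 2*exp(3*t) - 2*sin(3*t) - 3*cos(3*t)

Factor the denominator: s^3 - 3*s^2 + 9*s - 27 = (s - 3)*(s^2 + 9).
Partial fraction decomposition gives [2/(s - 3)] + [-3*s/(s^2 + 9)] + [-6/(s^2 + 9)].
Invert each term: 2/(s - 3) ↔ 2e^(3t); -3·s/(s^2 + 9) ↔ -3cos(3t); -2·3/(s^2 + 9) ↔ -2sin(3t).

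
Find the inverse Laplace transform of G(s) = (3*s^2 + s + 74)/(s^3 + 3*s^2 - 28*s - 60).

Factor the denominator: s^3 + 3*s^2 - 28*s - 60 = (s - 5)*(s + 2)*(s + 6).
Partial fraction decomposition gives [4/(s + 6)] + [2/(s - 5)] + [-3/(s + 2)].
Invert each term: 4/(s + 6) ↔ 4e^(-6t); 2/(s - 5) ↔ 2e^(5t); -3/(s + 2) ↔ -3e^(-2t).

2*exp(5*t) - 3*exp(-2*t) + 4*exp(-6*t)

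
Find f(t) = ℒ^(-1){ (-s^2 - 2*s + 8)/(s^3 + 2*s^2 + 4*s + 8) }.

f(t) = sin(2*t) - 2*cos(2*t) + exp(-2*t)

Factor the denominator: s^3 + 2*s^2 + 4*s + 8 = (s + 2)*(s^2 + 4).
Partial fraction decomposition gives [1/(s + 2)] + [-2*s/(s^2 + 4)] + [2/(s^2 + 4)].
Invert each term: 1/(s + 2) ↔ e^(-2t); -2·s/(s^2 + 4) ↔ -2cos(2t); 1·2/(s^2 + 4) ↔ sin(2t).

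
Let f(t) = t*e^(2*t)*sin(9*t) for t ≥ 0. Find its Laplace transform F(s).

L{sin(9t)} = 9/(s^2 + 81).
Multiplying by e^(2t) shifts s → s - 2, so L{e^(2*t)*sin(9*t)} = 9/((s - 2)^2 + 81).
Then apply L{t·g(t)} = -d/ds[G(s)] with G(s) = 9/((s - 2)^2 + 81):
differentiating 1 time and applying the sign gives 18*(s - 2)/(s^2 - 4*s + 85)^2.

F(s) = 18*(s - 2)/(s^2 - 4*s + 85)^2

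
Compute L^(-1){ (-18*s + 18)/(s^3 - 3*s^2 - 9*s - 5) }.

-6*t*exp(-t) - 2*exp(5*t) + 2*exp(-t)

Factor the denominator: s^3 - 3*s^2 - 9*s - 5 = (s - 5)*(s + 1)^2.
Partial fraction decomposition gives [2/(s + 1)] + [-6/(s + 1)^2] + [-2/(s - 5)].
Invert each term: 2/(s + 1) ↔ 2e^(-t); -6/(s + 1)^2 ↔ -6t·e^(-t); -2/(s - 5) ↔ -2e^(5t).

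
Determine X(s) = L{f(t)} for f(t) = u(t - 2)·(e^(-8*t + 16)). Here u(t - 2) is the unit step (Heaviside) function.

By the second shifting theorem, L{u(t - c)·g(t - c)} = e^(-cs)·G(s) with c = 2 and G(s) = L{g(t)}.
L{e^(-8t)} = 1/(s + 8).

X(s) = exp(-2*s)/(s + 8)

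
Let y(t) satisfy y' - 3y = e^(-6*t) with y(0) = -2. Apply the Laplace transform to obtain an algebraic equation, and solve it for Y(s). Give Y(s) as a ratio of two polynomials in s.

Take the Laplace transform of both sides.
Using L{y'} = sY - y(0) = sY - (-2), the left side becomes (s - 3)Y - (-2).
The right side is L{e^(-6*t)} = 1/(s + 6).
So (s - 3)Y = 1/(s + 6) + (-2).
Divide through and combine into a single rational function.

Y(s) = (-2*s - 11)/(s^2 + 3*s - 18)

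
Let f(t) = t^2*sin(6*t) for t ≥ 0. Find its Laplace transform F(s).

F(s) = 36*(s^2 - 12)/(s^2 + 36)^3

L{sin(6t)} = 6/(s^2 + 36).
Then apply L{t^2·g(t)} = (-1)^2 d^2/ds^2[G(s)] with G(s) = 6/(s^2 + 36):
differentiating 2 times and applying the sign gives 36*(s^2 - 12)/(s^2 + 36)^3.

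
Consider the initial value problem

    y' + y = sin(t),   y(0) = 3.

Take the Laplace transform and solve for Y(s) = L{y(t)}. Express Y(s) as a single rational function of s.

Transform both sides with L{·}.
The derivative rules (L{y'} = sY - y(0) = sY - 3) turn the left side into (s + 1)Y - (3).
The right side is L{sin(t)} = 1/(s^2 + 1).
So (s + 1)Y = 1/(s^2 + 1) + (3).
Solve for Y(s) and write it as one ratio of polynomials.

Y(s) = (3*s^2 + 4)/(s^3 + s^2 + s + 1)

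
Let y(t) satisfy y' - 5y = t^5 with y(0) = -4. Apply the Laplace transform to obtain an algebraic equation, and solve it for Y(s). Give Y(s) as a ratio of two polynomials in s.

Take the Laplace transform of both sides.
Using L{y'} = sY - y(0) = sY - (-4), the left side becomes (s - 5)Y - (-4).
The right side is L{t^5} = 120/s^6.
So (s - 5)Y = 120/s^6 + (-4).
Divide through and combine into a single rational function.

Y(s) = (-4*s^6 + 120)/(s^7 - 5*s^6)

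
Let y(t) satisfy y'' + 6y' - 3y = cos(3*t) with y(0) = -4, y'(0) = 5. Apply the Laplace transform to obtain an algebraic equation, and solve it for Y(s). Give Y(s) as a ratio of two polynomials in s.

Transform both sides with L{·}.
The derivative rules (L{y''} = s^2 Y - s·y(0) - y'(0) and L{y'} = sY - y(0), with y(0) = -4, y'(0) = 5) turn the left side into (s^2 + 6*s - 3)Y - (-4*s - 19).
The right side is L{cos(3*t)} = s/(s^2 + 9).
So (s^2 + 6*s - 3)Y = s/(s^2 + 9) + (-4*s - 19).
Divide through and combine into a single rational function.

Y(s) = (-4*s^3 - 19*s^2 - 35*s - 171)/(s^4 + 6*s^3 + 6*s^2 + 54*s - 27)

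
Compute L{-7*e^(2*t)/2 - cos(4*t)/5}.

-s/(5*(s^2 + 16)) - 7/(2*(s - 2))

The transform is linear, so treat each term independently.
(-7/2)·[L{e^(2t)} = 1/(s - 2)]; (-1/5)·[L{cos(4t)} = s/(s^2 + 16)].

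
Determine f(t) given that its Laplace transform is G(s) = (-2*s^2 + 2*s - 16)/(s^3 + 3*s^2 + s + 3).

Factor the denominator: s^3 + 3*s^2 + s + 3 = (s + 3)*(s^2 + 1).
Partial fraction decomposition gives [-4/(s + 3)] + [2*s/(s^2 + 1)] + [-4/(s^2 + 1)].
Invert each term: -4/(s + 3) ↔ -4e^(-3t); 2·s/(s^2 + 1) ↔ 2cos(t); -4·1/(s^2 + 1) ↔ -4sin(t).

f(t) = -4*sin(t) + 2*cos(t) - 4*exp(-3*t)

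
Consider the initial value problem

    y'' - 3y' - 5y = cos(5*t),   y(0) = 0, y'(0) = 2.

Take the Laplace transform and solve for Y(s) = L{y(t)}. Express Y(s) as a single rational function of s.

Apply the Laplace transform to the equation.
The derivative rules (L{y''} = s^2 Y - s·y(0) - y'(0) and L{y'} = sY - y(0), with y(0) = 0, y'(0) = 2) turn the left side into (s^2 - 3*s - 5)Y - (2).
The right side is L{cos(5*t)} = s/(s^2 + 25).
So (s^2 - 3*s - 5)Y = s/(s^2 + 25) + (2).
Solve for Y(s) and write it as one ratio of polynomials.

Y(s) = (2*s^2 + s + 50)/(s^4 - 3*s^3 + 20*s^2 - 75*s - 125)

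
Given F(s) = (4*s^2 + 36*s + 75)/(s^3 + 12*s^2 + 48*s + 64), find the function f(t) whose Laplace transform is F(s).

Factor the denominator: s^3 + 12*s^2 + 48*s + 64 = (s + 4)^3.
Partial fraction decomposition gives [4/(s + 4)] + [4/(s + 4)^2] + [-5/(s + 4)^3].
Invert each term: 4/(s + 4) ↔ 4e^(-4t); 4/(s + 4)^2 ↔ 4t·e^(-4t); -5/(s + 4)^3 ↔ (-5/2)t^2·e^(-4t).

f(t) = -5*t^2*exp(-4*t)/2 + 4*t*exp(-4*t) + 4*exp(-4*t)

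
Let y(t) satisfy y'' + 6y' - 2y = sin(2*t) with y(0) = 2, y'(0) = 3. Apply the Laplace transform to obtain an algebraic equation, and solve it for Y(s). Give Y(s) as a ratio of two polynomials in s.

Y(s) = (2*s^3 + 15*s^2 + 8*s + 62)/(s^4 + 6*s^3 + 2*s^2 + 24*s - 8)

Apply the Laplace transform to the equation.
The derivative rules (L{y''} = s^2 Y - s·y(0) - y'(0) and L{y'} = sY - y(0), with y(0) = 2, y'(0) = 3) turn the left side into (s^2 + 6*s - 2)Y - (2*s + 15).
The right side is L{sin(2*t)} = 2/(s^2 + 4).
So (s^2 + 6*s - 2)Y = 2/(s^2 + 4) + (2*s + 15).
Divide through and combine into a single rational function.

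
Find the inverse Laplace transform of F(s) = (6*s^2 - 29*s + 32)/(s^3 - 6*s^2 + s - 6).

2*exp(6*t) - 5*sin(t) + 4*cos(t)

Factor the denominator: s^3 - 6*s^2 + s - 6 = (s - 6)*(s^2 + 1).
Partial fraction decomposition gives [2/(s - 6)] + [4*s/(s^2 + 1)] + [-5/(s^2 + 1)].
Invert each term: 2/(s - 6) ↔ 2e^(6t); 4·s/(s^2 + 1) ↔ 4cos(t); -5·1/(s^2 + 1) ↔ -5sin(t).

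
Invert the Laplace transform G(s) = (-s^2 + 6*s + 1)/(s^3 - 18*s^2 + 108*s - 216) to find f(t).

f(t) = t^2*exp(6*t)/2 - 6*t*exp(6*t) - exp(6*t)

Factor the denominator: s^3 - 18*s^2 + 108*s - 216 = (s - 6)^3.
Partial fraction decomposition gives [-1/(s - 6)] + [-6/(s - 6)^2] + [(s - 6)^(-3)].
Invert each term: -1/(s - 6) ↔ -e^(6t); -6/(s - 6)^2 ↔ -6t·e^(6t); 1/(s - 6)^3 ↔ (1/2)t^2·e^(6t).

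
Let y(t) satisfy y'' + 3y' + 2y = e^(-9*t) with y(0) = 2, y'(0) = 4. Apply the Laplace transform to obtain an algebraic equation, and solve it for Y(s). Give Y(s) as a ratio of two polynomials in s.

Y(s) = (2*s^2 + 28*s + 91)/(s^3 + 12*s^2 + 29*s + 18)

Apply the Laplace transform to the equation.
With L{y''} = s^2 Y - s·y(0) - y'(0) and L{y'} = sY - y(0), with y(0) = 2, y'(0) = 4: the LHS transforms to (s^2 + 3*s + 2)Y - (2*s + 10).
The right side is L{e^(-9*t)} = 1/(s + 9).
So (s^2 + 3*s + 2)Y = 1/(s + 9) + (2*s + 10).
Isolate Y and clear denominators.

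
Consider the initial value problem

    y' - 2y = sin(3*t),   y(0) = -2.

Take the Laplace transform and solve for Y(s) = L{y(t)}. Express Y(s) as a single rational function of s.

Laplace-transform each side.
With L{y'} = sY - y(0) = sY - (-2): the LHS transforms to (s - 2)Y - (-2).
The right side is L{sin(3*t)} = 3/(s^2 + 9).
So (s - 2)Y = 3/(s^2 + 9) + (-2).
Isolate Y and clear denominators.

Y(s) = (-2*s^2 - 15)/(s^3 - 2*s^2 + 9*s - 18)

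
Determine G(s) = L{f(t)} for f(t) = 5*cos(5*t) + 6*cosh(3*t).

G(s) = 5*s/(s^2 + 25) + 6*s/(s^2 - 9)

Apply the Laplace transform termwise.
(5)·[L{cos(5t)} = s/(s^2 + 25)]; (6)·[L{cosh(3t)} = s/(s^2 - 9)].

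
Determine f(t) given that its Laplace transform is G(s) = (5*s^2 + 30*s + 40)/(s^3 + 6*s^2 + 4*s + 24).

Factor the denominator: s^3 + 6*s^2 + 4*s + 24 = (s + 6)*(s^2 + 4).
Partial fraction decomposition gives [1/(s + 6)] + [4*s/(s^2 + 4)] + [6/(s^2 + 4)].
Invert each term: 1/(s + 6) ↔ e^(-6t); 4·s/(s^2 + 4) ↔ 4cos(2t); 3·2/(s^2 + 4) ↔ 3sin(2t).

f(t) = 3*sin(2*t) + 4*cos(2*t) + exp(-6*t)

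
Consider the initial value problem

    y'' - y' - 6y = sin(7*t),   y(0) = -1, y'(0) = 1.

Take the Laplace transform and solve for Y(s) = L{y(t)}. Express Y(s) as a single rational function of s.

Laplace-transform each side.
Using L{y''} = s^2 Y - s·y(0) - y'(0) and L{y'} = sY - y(0), with y(0) = -1, y'(0) = 1, the left side becomes (s^2 - s - 6)Y - (-s + 2).
The right side is L{sin(7*t)} = 7/(s^2 + 49).
So (s^2 - s - 6)Y = 7/(s^2 + 49) + (-s + 2).
Isolate Y and clear denominators.

Y(s) = (-s^3 + 2*s^2 - 49*s + 105)/(s^4 - s^3 + 43*s^2 - 49*s - 294)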